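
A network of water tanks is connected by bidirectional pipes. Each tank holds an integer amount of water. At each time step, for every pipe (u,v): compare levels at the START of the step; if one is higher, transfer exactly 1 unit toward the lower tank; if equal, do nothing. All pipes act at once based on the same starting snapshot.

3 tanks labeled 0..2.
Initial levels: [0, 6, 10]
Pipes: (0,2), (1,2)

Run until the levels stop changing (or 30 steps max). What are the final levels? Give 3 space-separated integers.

Answer: 5 5 6

Derivation:
Step 1: flows [2->0,2->1] -> levels [1 7 8]
Step 2: flows [2->0,2->1] -> levels [2 8 6]
Step 3: flows [2->0,1->2] -> levels [3 7 6]
Step 4: flows [2->0,1->2] -> levels [4 6 6]
Step 5: flows [2->0,1=2] -> levels [5 6 5]
Step 6: flows [0=2,1->2] -> levels [5 5 6]
Step 7: flows [2->0,2->1] -> levels [6 6 4]
Step 8: flows [0->2,1->2] -> levels [5 5 6]
  -> period-2 cycle: step 8 state = step 6 state; never stabilizes
  -> state at step 30: (30-6) mod 2 = 0, same as step 6 -> [5 5 6]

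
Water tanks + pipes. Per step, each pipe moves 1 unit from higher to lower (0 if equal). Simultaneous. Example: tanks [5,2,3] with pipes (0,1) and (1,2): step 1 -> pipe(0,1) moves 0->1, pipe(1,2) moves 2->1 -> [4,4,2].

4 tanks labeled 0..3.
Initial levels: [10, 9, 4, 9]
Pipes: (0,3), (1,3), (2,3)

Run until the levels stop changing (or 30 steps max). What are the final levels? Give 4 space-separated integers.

Answer: 9 9 8 6

Derivation:
Step 1: flows [0->3,1=3,3->2] -> levels [9 9 5 9]
Step 2: flows [0=3,1=3,3->2] -> levels [9 9 6 8]
Step 3: flows [0->3,1->3,3->2] -> levels [8 8 7 9]
Step 4: flows [3->0,3->1,3->2] -> levels [9 9 8 6]
Step 5: flows [0->3,1->3,2->3] -> levels [8 8 7 9]
  -> period-2 cycle: step 5 state = step 3 state; never stabilizes
  -> state at step 30: (30-3) mod 2 = 1, same as step 4 -> [9 9 8 6]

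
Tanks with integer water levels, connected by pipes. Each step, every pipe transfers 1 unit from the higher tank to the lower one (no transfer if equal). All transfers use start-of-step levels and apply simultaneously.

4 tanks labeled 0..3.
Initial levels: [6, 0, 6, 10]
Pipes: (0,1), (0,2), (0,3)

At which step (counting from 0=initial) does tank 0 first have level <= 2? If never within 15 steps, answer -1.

Answer: -1

Derivation:
Step 1: flows [0->1,0=2,3->0] -> levels [6 1 6 9]
Step 2: flows [0->1,0=2,3->0] -> levels [6 2 6 8]
Step 3: flows [0->1,0=2,3->0] -> levels [6 3 6 7]
Step 4: flows [0->1,0=2,3->0] -> levels [6 4 6 6]
Step 5: flows [0->1,0=2,0=3] -> levels [5 5 6 6]
Step 6: flows [0=1,2->0,3->0] -> levels [7 5 5 5]
Step 7: flows [0->1,0->2,0->3] -> levels [4 6 6 6]
Step 8: flows [1->0,2->0,3->0] -> levels [7 5 5 5]
  -> period-2 cycle (repeats step 6); tank 0 never drops to <=2
Tank 0 never reaches <=2 within 15 steps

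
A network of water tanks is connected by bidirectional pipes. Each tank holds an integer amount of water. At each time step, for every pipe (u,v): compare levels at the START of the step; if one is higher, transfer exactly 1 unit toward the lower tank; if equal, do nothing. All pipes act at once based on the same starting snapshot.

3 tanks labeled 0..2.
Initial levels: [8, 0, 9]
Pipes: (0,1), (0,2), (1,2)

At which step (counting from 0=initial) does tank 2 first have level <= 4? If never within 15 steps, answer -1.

Answer: -1

Derivation:
Step 1: flows [0->1,2->0,2->1] -> levels [8 2 7]
Step 2: flows [0->1,0->2,2->1] -> levels [6 4 7]
Step 3: flows [0->1,2->0,2->1] -> levels [6 6 5]
Step 4: flows [0=1,0->2,1->2] -> levels [5 5 7]
Step 5: flows [0=1,2->0,2->1] -> levels [6 6 5]
  -> period-2 cycle (repeats step 3); tank 2 never drops to <=4
Tank 2 never reaches <=4 within 15 steps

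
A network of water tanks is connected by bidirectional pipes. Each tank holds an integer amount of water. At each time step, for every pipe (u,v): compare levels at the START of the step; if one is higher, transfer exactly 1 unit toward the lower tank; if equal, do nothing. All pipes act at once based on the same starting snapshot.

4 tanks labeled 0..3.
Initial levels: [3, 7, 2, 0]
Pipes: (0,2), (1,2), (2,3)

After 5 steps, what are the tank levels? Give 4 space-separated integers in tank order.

Step 1: flows [0->2,1->2,2->3] -> levels [2 6 3 1]
Step 2: flows [2->0,1->2,2->3] -> levels [3 5 2 2]
Step 3: flows [0->2,1->2,2=3] -> levels [2 4 4 2]
Step 4: flows [2->0,1=2,2->3] -> levels [3 4 2 3]
Step 5: flows [0->2,1->2,3->2] -> levels [2 3 5 2]

Answer: 2 3 5 2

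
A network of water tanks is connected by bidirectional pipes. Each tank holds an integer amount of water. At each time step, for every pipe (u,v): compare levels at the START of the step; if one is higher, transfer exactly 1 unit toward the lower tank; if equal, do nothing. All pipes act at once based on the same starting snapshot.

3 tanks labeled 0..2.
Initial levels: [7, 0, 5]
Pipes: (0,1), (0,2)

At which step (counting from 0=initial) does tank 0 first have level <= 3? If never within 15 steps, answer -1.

Answer: -1

Derivation:
Step 1: flows [0->1,0->2] -> levels [5 1 6]
Step 2: flows [0->1,2->0] -> levels [5 2 5]
Step 3: flows [0->1,0=2] -> levels [4 3 5]
Step 4: flows [0->1,2->0] -> levels [4 4 4]
Step 5: flows [0=1,0=2] -> levels [4 4 4]
  -> stable; tank 0 stays at 4 > 3
Tank 0 never reaches <=3 within 15 steps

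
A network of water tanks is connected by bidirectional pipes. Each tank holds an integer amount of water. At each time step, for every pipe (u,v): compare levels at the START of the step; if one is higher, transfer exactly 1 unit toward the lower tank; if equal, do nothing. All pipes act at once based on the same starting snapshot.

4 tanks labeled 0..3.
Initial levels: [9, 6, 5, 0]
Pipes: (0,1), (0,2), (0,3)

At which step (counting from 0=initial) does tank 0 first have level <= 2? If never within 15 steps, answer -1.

Answer: -1

Derivation:
Step 1: flows [0->1,0->2,0->3] -> levels [6 7 6 1]
Step 2: flows [1->0,0=2,0->3] -> levels [6 6 6 2]
Step 3: flows [0=1,0=2,0->3] -> levels [5 6 6 3]
Step 4: flows [1->0,2->0,0->3] -> levels [6 5 5 4]
Step 5: flows [0->1,0->2,0->3] -> levels [3 6 6 5]
Step 6: flows [1->0,2->0,3->0] -> levels [6 5 5 4]
  -> period-2 cycle (repeats step 4); tank 0 never drops to <=2
Tank 0 never reaches <=2 within 15 steps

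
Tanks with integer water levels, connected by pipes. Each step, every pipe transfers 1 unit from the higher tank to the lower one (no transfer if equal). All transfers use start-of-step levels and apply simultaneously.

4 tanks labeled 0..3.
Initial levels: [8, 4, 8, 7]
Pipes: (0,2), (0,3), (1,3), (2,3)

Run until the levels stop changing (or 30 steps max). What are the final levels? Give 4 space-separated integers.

Step 1: flows [0=2,0->3,3->1,2->3] -> levels [7 5 7 8]
Step 2: flows [0=2,3->0,3->1,3->2] -> levels [8 6 8 5]
Step 3: flows [0=2,0->3,1->3,2->3] -> levels [7 5 7 8]
  -> period-2 cycle: step 3 state = step 1 state; never stabilizes
  -> state at step 30: (30-1) mod 2 = 1, same as step 2 -> [8 6 8 5]

Answer: 8 6 8 5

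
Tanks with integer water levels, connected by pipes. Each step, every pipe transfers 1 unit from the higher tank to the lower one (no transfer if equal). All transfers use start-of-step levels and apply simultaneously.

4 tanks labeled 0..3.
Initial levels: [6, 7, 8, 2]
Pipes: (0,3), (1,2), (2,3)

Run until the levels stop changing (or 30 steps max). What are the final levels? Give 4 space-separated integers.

Step 1: flows [0->3,2->1,2->3] -> levels [5 8 6 4]
Step 2: flows [0->3,1->2,2->3] -> levels [4 7 6 6]
Step 3: flows [3->0,1->2,2=3] -> levels [5 6 7 5]
Step 4: flows [0=3,2->1,2->3] -> levels [5 7 5 6]
Step 5: flows [3->0,1->2,3->2] -> levels [6 6 7 4]
Step 6: flows [0->3,2->1,2->3] -> levels [5 7 5 6]
  -> period-2 cycle: step 6 state = step 4 state; never stabilizes
  -> state at step 30: (30-4) mod 2 = 0, same as step 4 -> [5 7 5 6]

Answer: 5 7 5 6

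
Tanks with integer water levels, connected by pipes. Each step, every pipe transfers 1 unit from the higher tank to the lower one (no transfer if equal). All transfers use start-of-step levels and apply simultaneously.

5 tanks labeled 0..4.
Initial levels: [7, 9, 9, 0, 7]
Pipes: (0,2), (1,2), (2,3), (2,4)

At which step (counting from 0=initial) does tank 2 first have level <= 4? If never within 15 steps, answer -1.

Answer: 7

Derivation:
Step 1: flows [2->0,1=2,2->3,2->4] -> levels [8 9 6 1 8]
Step 2: flows [0->2,1->2,2->3,4->2] -> levels [7 8 8 2 7]
Step 3: flows [2->0,1=2,2->3,2->4] -> levels [8 8 5 3 8]
Step 4: flows [0->2,1->2,2->3,4->2] -> levels [7 7 7 4 7]
Step 5: flows [0=2,1=2,2->3,2=4] -> levels [7 7 6 5 7]
Step 6: flows [0->2,1->2,2->3,4->2] -> levels [6 6 8 6 6]
Step 7: flows [2->0,2->1,2->3,2->4] -> levels [7 7 4 7 7]
Tank 2 first reaches <=4 at step 7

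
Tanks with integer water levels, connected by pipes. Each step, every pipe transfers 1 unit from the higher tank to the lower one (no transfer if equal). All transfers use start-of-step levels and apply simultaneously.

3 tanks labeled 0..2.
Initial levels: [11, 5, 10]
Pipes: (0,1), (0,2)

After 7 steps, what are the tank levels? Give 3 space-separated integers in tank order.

Answer: 10 8 8

Derivation:
Step 1: flows [0->1,0->2] -> levels [9 6 11]
Step 2: flows [0->1,2->0] -> levels [9 7 10]
Step 3: flows [0->1,2->0] -> levels [9 8 9]
Step 4: flows [0->1,0=2] -> levels [8 9 9]
Step 5: flows [1->0,2->0] -> levels [10 8 8]
Step 6: flows [0->1,0->2] -> levels [8 9 9]
  -> period-2 cycle: step 6 state = step 4 state
  -> state at step 7: (7-4) mod 2 = 1, same as step 5 -> [10 8 8]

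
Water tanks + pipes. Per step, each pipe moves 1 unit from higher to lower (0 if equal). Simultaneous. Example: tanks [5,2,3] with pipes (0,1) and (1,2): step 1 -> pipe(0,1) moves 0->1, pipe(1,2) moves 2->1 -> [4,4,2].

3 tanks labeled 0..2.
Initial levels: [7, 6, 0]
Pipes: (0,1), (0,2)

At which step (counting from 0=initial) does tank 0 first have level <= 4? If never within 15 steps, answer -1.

Step 1: flows [0->1,0->2] -> levels [5 7 1]
Step 2: flows [1->0,0->2] -> levels [5 6 2]
Step 3: flows [1->0,0->2] -> levels [5 5 3]
Step 4: flows [0=1,0->2] -> levels [4 5 4]
Tank 0 first reaches <=4 at step 4

Answer: 4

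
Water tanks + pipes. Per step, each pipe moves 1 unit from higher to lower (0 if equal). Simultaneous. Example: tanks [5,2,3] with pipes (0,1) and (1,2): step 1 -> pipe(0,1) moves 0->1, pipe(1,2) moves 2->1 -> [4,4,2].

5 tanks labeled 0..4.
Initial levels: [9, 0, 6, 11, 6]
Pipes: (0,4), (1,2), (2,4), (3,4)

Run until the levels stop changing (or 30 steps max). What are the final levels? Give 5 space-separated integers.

Step 1: flows [0->4,2->1,2=4,3->4] -> levels [8 1 5 10 8]
Step 2: flows [0=4,2->1,4->2,3->4] -> levels [8 2 5 9 8]
Step 3: flows [0=4,2->1,4->2,3->4] -> levels [8 3 5 8 8]
Step 4: flows [0=4,2->1,4->2,3=4] -> levels [8 4 5 8 7]
Step 5: flows [0->4,2->1,4->2,3->4] -> levels [7 5 5 7 8]
Step 6: flows [4->0,1=2,4->2,4->3] -> levels [8 5 6 8 5]
Step 7: flows [0->4,2->1,2->4,3->4] -> levels [7 6 4 7 8]
Step 8: flows [4->0,1->2,4->2,4->3] -> levels [8 5 6 8 5]
  -> period-2 cycle: step 8 state = step 6 state; never stabilizes
  -> state at step 30: (30-6) mod 2 = 0, same as step 6 -> [8 5 6 8 5]

Answer: 8 5 6 8 5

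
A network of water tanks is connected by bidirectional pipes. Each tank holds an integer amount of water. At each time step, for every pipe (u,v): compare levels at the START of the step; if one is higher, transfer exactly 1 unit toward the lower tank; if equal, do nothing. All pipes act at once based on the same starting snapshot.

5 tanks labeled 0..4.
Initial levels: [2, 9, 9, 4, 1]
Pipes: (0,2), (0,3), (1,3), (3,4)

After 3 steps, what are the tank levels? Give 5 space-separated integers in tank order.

Step 1: flows [2->0,3->0,1->3,3->4] -> levels [4 8 8 3 2]
Step 2: flows [2->0,0->3,1->3,3->4] -> levels [4 7 7 4 3]
Step 3: flows [2->0,0=3,1->3,3->4] -> levels [5 6 6 4 4]

Answer: 5 6 6 4 4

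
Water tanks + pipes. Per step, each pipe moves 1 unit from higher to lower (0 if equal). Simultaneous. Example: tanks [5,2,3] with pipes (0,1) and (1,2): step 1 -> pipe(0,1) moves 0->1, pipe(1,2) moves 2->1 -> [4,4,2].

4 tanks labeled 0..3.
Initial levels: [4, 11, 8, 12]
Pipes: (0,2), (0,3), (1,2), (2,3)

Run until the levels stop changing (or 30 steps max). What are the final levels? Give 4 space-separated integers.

Step 1: flows [2->0,3->0,1->2,3->2] -> levels [6 10 9 10]
Step 2: flows [2->0,3->0,1->2,3->2] -> levels [8 9 10 8]
Step 3: flows [2->0,0=3,2->1,2->3] -> levels [9 10 7 9]
Step 4: flows [0->2,0=3,1->2,3->2] -> levels [8 9 10 8]
  -> period-2 cycle: step 4 state = step 2 state; never stabilizes
  -> state at step 30: (30-2) mod 2 = 0, same as step 2 -> [8 9 10 8]

Answer: 8 9 10 8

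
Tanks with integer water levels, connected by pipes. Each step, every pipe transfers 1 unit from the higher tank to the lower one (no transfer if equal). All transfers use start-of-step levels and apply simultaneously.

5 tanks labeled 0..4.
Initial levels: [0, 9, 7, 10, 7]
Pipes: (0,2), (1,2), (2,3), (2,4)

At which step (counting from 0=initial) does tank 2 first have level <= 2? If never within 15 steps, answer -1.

Answer: -1

Derivation:
Step 1: flows [2->0,1->2,3->2,2=4] -> levels [1 8 8 9 7]
Step 2: flows [2->0,1=2,3->2,2->4] -> levels [2 8 7 8 8]
Step 3: flows [2->0,1->2,3->2,4->2] -> levels [3 7 9 7 7]
Step 4: flows [2->0,2->1,2->3,2->4] -> levels [4 8 5 8 8]
Step 5: flows [2->0,1->2,3->2,4->2] -> levels [5 7 7 7 7]
Step 6: flows [2->0,1=2,2=3,2=4] -> levels [6 7 6 7 7]
Step 7: flows [0=2,1->2,3->2,4->2] -> levels [6 6 9 6 6]
Step 8: flows [2->0,2->1,2->3,2->4] -> levels [7 7 5 7 7]
Step 9: flows [0->2,1->2,3->2,4->2] -> levels [6 6 9 6 6]
  -> period-2 cycle (repeats step 7); tank 2 never drops to <=2
Tank 2 never reaches <=2 within 15 steps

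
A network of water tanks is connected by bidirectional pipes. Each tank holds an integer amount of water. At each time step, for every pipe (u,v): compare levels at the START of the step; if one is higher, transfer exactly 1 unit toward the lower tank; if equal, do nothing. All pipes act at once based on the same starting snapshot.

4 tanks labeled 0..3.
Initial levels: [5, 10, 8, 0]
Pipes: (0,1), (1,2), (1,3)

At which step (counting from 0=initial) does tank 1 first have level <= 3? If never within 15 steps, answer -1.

Answer: -1

Derivation:
Step 1: flows [1->0,1->2,1->3] -> levels [6 7 9 1]
Step 2: flows [1->0,2->1,1->3] -> levels [7 6 8 2]
Step 3: flows [0->1,2->1,1->3] -> levels [6 7 7 3]
Step 4: flows [1->0,1=2,1->3] -> levels [7 5 7 4]
Step 5: flows [0->1,2->1,1->3] -> levels [6 6 6 5]
Step 6: flows [0=1,1=2,1->3] -> levels [6 5 6 6]
Step 7: flows [0->1,2->1,3->1] -> levels [5 8 5 5]
Step 8: flows [1->0,1->2,1->3] -> levels [6 5 6 6]
  -> period-2 cycle (repeats step 6); tank 1 never drops to <=3
Tank 1 never reaches <=3 within 15 steps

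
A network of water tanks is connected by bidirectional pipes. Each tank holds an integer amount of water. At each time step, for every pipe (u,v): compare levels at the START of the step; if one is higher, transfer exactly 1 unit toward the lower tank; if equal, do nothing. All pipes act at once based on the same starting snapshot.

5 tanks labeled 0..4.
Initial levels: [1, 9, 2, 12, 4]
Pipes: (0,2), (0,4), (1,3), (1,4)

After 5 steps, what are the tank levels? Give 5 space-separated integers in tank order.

Step 1: flows [2->0,4->0,3->1,1->4] -> levels [3 9 1 11 4]
Step 2: flows [0->2,4->0,3->1,1->4] -> levels [3 9 2 10 4]
Step 3: flows [0->2,4->0,3->1,1->4] -> levels [3 9 3 9 4]
Step 4: flows [0=2,4->0,1=3,1->4] -> levels [4 8 3 9 4]
Step 5: flows [0->2,0=4,3->1,1->4] -> levels [3 8 4 8 5]

Answer: 3 8 4 8 5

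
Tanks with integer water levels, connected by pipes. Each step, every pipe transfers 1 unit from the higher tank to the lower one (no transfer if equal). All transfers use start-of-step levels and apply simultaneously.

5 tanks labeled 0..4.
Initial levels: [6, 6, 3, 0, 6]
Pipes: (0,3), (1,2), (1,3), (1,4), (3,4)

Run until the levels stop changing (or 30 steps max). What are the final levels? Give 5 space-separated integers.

Step 1: flows [0->3,1->2,1->3,1=4,4->3] -> levels [5 4 4 3 5]
Step 2: flows [0->3,1=2,1->3,4->1,4->3] -> levels [4 4 4 6 3]
Step 3: flows [3->0,1=2,3->1,1->4,3->4] -> levels [5 4 4 3 5]
  -> period-2 cycle: step 3 state = step 1 state; never stabilizes
  -> state at step 30: (30-1) mod 2 = 1, same as step 2 -> [4 4 4 6 3]

Answer: 4 4 4 6 3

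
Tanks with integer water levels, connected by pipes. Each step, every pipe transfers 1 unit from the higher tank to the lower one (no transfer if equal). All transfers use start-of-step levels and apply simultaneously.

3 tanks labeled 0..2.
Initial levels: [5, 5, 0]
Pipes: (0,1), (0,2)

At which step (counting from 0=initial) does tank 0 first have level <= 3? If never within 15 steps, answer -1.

Answer: 3

Derivation:
Step 1: flows [0=1,0->2] -> levels [4 5 1]
Step 2: flows [1->0,0->2] -> levels [4 4 2]
Step 3: flows [0=1,0->2] -> levels [3 4 3]
Tank 0 first reaches <=3 at step 3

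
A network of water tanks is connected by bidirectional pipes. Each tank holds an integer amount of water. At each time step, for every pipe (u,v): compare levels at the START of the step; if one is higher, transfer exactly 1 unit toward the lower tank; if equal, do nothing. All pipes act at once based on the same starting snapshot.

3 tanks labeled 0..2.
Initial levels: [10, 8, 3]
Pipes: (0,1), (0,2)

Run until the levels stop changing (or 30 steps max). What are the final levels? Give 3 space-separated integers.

Step 1: flows [0->1,0->2] -> levels [8 9 4]
Step 2: flows [1->0,0->2] -> levels [8 8 5]
Step 3: flows [0=1,0->2] -> levels [7 8 6]
Step 4: flows [1->0,0->2] -> levels [7 7 7]
Step 5: flows [0=1,0=2] -> levels [7 7 7]
  -> stable (no change)

Answer: 7 7 7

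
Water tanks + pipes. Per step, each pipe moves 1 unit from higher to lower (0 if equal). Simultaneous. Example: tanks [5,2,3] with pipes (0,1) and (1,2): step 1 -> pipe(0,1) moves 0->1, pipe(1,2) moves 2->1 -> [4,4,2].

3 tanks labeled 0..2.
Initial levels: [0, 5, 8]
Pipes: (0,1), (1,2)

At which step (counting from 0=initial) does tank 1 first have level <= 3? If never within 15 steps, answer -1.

Answer: 6

Derivation:
Step 1: flows [1->0,2->1] -> levels [1 5 7]
Step 2: flows [1->0,2->1] -> levels [2 5 6]
Step 3: flows [1->0,2->1] -> levels [3 5 5]
Step 4: flows [1->0,1=2] -> levels [4 4 5]
Step 5: flows [0=1,2->1] -> levels [4 5 4]
Step 6: flows [1->0,1->2] -> levels [5 3 5]
Tank 1 first reaches <=3 at step 6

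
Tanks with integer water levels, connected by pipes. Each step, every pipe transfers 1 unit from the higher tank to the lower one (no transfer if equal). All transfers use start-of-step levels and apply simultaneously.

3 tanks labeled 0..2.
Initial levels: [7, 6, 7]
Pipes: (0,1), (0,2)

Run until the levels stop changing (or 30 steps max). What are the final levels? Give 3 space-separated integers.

Step 1: flows [0->1,0=2] -> levels [6 7 7]
Step 2: flows [1->0,2->0] -> levels [8 6 6]
Step 3: flows [0->1,0->2] -> levels [6 7 7]
  -> period-2 cycle: step 3 state = step 1 state; never stabilizes
  -> state at step 30: (30-1) mod 2 = 1, same as step 2 -> [8 6 6]

Answer: 8 6 6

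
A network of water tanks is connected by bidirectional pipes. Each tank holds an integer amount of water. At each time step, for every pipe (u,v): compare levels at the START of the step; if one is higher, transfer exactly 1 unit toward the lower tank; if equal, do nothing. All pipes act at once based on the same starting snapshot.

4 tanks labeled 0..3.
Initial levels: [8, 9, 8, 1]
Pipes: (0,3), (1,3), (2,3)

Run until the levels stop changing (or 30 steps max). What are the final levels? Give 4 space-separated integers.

Step 1: flows [0->3,1->3,2->3] -> levels [7 8 7 4]
Step 2: flows [0->3,1->3,2->3] -> levels [6 7 6 7]
Step 3: flows [3->0,1=3,3->2] -> levels [7 7 7 5]
Step 4: flows [0->3,1->3,2->3] -> levels [6 6 6 8]
Step 5: flows [3->0,3->1,3->2] -> levels [7 7 7 5]
  -> period-2 cycle: step 5 state = step 3 state; never stabilizes
  -> state at step 30: (30-3) mod 2 = 1, same as step 4 -> [6 6 6 8]

Answer: 6 6 6 8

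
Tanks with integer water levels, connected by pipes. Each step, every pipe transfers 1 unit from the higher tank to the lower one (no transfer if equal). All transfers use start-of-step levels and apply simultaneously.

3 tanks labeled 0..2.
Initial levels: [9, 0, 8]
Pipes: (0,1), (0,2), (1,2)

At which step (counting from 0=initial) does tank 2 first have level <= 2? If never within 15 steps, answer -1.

Step 1: flows [0->1,0->2,2->1] -> levels [7 2 8]
Step 2: flows [0->1,2->0,2->1] -> levels [7 4 6]
Step 3: flows [0->1,0->2,2->1] -> levels [5 6 6]
Step 4: flows [1->0,2->0,1=2] -> levels [7 5 5]
Step 5: flows [0->1,0->2,1=2] -> levels [5 6 6]
  -> period-2 cycle (repeats step 3); tank 2 never drops to <=2
Tank 2 never reaches <=2 within 15 steps

Answer: -1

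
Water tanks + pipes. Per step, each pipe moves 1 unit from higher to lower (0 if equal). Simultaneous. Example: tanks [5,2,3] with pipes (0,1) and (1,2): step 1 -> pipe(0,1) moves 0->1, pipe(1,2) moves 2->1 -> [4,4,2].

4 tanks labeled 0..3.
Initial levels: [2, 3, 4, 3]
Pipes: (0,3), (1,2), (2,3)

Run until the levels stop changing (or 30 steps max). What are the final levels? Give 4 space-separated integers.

Answer: 3 3 4 2

Derivation:
Step 1: flows [3->0,2->1,2->3] -> levels [3 4 2 3]
Step 2: flows [0=3,1->2,3->2] -> levels [3 3 4 2]
Step 3: flows [0->3,2->1,2->3] -> levels [2 4 2 4]
Step 4: flows [3->0,1->2,3->2] -> levels [3 3 4 2]
  -> period-2 cycle: step 4 state = step 2 state; never stabilizes
  -> state at step 30: (30-2) mod 2 = 0, same as step 2 -> [3 3 4 2]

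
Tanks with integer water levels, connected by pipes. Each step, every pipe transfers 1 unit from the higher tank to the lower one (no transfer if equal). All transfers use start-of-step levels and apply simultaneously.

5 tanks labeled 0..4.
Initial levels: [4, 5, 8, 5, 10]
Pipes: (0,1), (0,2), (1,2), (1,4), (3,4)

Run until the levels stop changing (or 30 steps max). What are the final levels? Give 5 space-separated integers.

Step 1: flows [1->0,2->0,2->1,4->1,4->3] -> levels [6 6 6 6 8]
Step 2: flows [0=1,0=2,1=2,4->1,4->3] -> levels [6 7 6 7 6]
Step 3: flows [1->0,0=2,1->2,1->4,3->4] -> levels [7 4 7 6 8]
Step 4: flows [0->1,0=2,2->1,4->1,4->3] -> levels [6 7 6 7 6]
  -> period-2 cycle: step 4 state = step 2 state; never stabilizes
  -> state at step 30: (30-2) mod 2 = 0, same as step 2 -> [6 7 6 7 6]

Answer: 6 7 6 7 6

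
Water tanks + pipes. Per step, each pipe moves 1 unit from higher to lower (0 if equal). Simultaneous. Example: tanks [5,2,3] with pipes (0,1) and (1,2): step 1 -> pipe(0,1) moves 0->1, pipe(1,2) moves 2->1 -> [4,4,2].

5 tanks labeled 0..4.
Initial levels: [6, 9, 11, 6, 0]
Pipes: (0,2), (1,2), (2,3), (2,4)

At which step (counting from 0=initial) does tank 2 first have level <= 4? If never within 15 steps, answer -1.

Answer: 7

Derivation:
Step 1: flows [2->0,2->1,2->3,2->4] -> levels [7 10 7 7 1]
Step 2: flows [0=2,1->2,2=3,2->4] -> levels [7 9 7 7 2]
Step 3: flows [0=2,1->2,2=3,2->4] -> levels [7 8 7 7 3]
Step 4: flows [0=2,1->2,2=3,2->4] -> levels [7 7 7 7 4]
Step 5: flows [0=2,1=2,2=3,2->4] -> levels [7 7 6 7 5]
Step 6: flows [0->2,1->2,3->2,2->4] -> levels [6 6 8 6 6]
Step 7: flows [2->0,2->1,2->3,2->4] -> levels [7 7 4 7 7]
Tank 2 first reaches <=4 at step 7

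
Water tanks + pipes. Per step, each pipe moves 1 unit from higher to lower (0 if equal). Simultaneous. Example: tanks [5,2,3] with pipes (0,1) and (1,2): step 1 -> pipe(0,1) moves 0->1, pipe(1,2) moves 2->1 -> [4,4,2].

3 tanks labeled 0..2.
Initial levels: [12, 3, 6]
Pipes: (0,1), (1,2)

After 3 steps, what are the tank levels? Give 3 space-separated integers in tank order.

Step 1: flows [0->1,2->1] -> levels [11 5 5]
Step 2: flows [0->1,1=2] -> levels [10 6 5]
Step 3: flows [0->1,1->2] -> levels [9 6 6]

Answer: 9 6 6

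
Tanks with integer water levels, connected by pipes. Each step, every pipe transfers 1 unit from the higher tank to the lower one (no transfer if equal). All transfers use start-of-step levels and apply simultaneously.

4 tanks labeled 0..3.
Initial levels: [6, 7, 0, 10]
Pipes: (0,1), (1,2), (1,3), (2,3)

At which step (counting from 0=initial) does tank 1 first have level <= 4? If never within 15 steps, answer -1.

Step 1: flows [1->0,1->2,3->1,3->2] -> levels [7 6 2 8]
Step 2: flows [0->1,1->2,3->1,3->2] -> levels [6 7 4 6]
Step 3: flows [1->0,1->2,1->3,3->2] -> levels [7 4 6 6]
Tank 1 first reaches <=4 at step 3

Answer: 3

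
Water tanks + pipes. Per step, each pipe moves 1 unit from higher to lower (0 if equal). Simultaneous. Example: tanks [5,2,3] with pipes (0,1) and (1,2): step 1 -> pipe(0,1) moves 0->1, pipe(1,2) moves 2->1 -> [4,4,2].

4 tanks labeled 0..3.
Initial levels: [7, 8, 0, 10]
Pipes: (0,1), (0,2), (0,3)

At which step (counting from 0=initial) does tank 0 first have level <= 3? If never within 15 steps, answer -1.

Step 1: flows [1->0,0->2,3->0] -> levels [8 7 1 9]
Step 2: flows [0->1,0->2,3->0] -> levels [7 8 2 8]
Step 3: flows [1->0,0->2,3->0] -> levels [8 7 3 7]
Step 4: flows [0->1,0->2,0->3] -> levels [5 8 4 8]
Step 5: flows [1->0,0->2,3->0] -> levels [6 7 5 7]
Step 6: flows [1->0,0->2,3->0] -> levels [7 6 6 6]
Step 7: flows [0->1,0->2,0->3] -> levels [4 7 7 7]
Step 8: flows [1->0,2->0,3->0] -> levels [7 6 6 6]
  -> period-2 cycle (repeats step 6); tank 0 never drops to <=3
Tank 0 never reaches <=3 within 15 steps

Answer: -1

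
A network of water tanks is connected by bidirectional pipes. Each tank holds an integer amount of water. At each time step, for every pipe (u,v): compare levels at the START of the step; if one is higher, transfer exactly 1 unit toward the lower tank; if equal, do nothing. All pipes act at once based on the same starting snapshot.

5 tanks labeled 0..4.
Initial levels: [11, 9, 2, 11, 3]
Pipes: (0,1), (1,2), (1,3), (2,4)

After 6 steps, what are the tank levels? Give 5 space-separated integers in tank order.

Step 1: flows [0->1,1->2,3->1,4->2] -> levels [10 10 4 10 2]
Step 2: flows [0=1,1->2,1=3,2->4] -> levels [10 9 4 10 3]
Step 3: flows [0->1,1->2,3->1,2->4] -> levels [9 10 4 9 4]
Step 4: flows [1->0,1->2,1->3,2=4] -> levels [10 7 5 10 4]
Step 5: flows [0->1,1->2,3->1,2->4] -> levels [9 8 5 9 5]
Step 6: flows [0->1,1->2,3->1,2=4] -> levels [8 9 6 8 5]

Answer: 8 9 6 8 5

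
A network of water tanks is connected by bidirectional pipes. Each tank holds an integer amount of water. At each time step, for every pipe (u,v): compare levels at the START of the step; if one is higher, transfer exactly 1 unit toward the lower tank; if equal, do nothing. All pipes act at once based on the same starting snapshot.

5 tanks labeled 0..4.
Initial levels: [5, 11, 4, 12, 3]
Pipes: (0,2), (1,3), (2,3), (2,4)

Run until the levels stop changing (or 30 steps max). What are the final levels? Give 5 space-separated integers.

Answer: 6 8 8 7 6

Derivation:
Step 1: flows [0->2,3->1,3->2,2->4] -> levels [4 12 5 10 4]
Step 2: flows [2->0,1->3,3->2,2->4] -> levels [5 11 4 10 5]
Step 3: flows [0->2,1->3,3->2,4->2] -> levels [4 10 7 10 4]
Step 4: flows [2->0,1=3,3->2,2->4] -> levels [5 10 6 9 5]
Step 5: flows [2->0,1->3,3->2,2->4] -> levels [6 9 5 9 6]
Step 6: flows [0->2,1=3,3->2,4->2] -> levels [5 9 8 8 5]
Step 7: flows [2->0,1->3,2=3,2->4] -> levels [6 8 6 9 6]
Step 8: flows [0=2,3->1,3->2,2=4] -> levels [6 9 7 7 6]
Step 9: flows [2->0,1->3,2=3,2->4] -> levels [7 8 5 8 7]
Step 10: flows [0->2,1=3,3->2,4->2] -> levels [6 8 8 7 6]
Step 11: flows [2->0,1->3,2->3,2->4] -> levels [7 7 5 9 7]
Step 12: flows [0->2,3->1,3->2,4->2] -> levels [6 8 8 7 6]
  -> period-2 cycle: step 12 state = step 10 state; never stabilizes
  -> state at step 30: (30-10) mod 2 = 0, same as step 10 -> [6 8 8 7 6]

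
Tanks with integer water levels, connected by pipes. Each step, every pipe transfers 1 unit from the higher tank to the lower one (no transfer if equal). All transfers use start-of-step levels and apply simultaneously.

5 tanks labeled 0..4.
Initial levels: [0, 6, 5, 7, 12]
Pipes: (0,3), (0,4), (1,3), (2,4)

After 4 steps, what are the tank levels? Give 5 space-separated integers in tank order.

Answer: 5 5 7 6 7

Derivation:
Step 1: flows [3->0,4->0,3->1,4->2] -> levels [2 7 6 5 10]
Step 2: flows [3->0,4->0,1->3,4->2] -> levels [4 6 7 5 8]
Step 3: flows [3->0,4->0,1->3,4->2] -> levels [6 5 8 5 6]
Step 4: flows [0->3,0=4,1=3,2->4] -> levels [5 5 7 6 7]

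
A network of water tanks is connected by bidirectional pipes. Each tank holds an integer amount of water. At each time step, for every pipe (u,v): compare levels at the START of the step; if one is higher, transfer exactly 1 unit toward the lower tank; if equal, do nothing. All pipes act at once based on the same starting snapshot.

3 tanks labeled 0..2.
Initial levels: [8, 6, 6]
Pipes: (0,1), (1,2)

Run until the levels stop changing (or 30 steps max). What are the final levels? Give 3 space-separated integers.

Answer: 7 6 7

Derivation:
Step 1: flows [0->1,1=2] -> levels [7 7 6]
Step 2: flows [0=1,1->2] -> levels [7 6 7]
Step 3: flows [0->1,2->1] -> levels [6 8 6]
Step 4: flows [1->0,1->2] -> levels [7 6 7]
  -> period-2 cycle: step 4 state = step 2 state; never stabilizes
  -> state at step 30: (30-2) mod 2 = 0, same as step 2 -> [7 6 7]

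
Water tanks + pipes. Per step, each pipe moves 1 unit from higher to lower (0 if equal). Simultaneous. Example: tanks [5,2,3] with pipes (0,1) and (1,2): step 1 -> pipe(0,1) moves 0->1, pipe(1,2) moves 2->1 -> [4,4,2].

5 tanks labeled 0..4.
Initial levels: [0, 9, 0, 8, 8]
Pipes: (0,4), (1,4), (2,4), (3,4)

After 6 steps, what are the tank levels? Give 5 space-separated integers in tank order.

Step 1: flows [4->0,1->4,4->2,3=4] -> levels [1 8 1 8 7]
Step 2: flows [4->0,1->4,4->2,3->4] -> levels [2 7 2 7 7]
Step 3: flows [4->0,1=4,4->2,3=4] -> levels [3 7 3 7 5]
Step 4: flows [4->0,1->4,4->2,3->4] -> levels [4 6 4 6 5]
Step 5: flows [4->0,1->4,4->2,3->4] -> levels [5 5 5 5 5]
Step 6: flows [0=4,1=4,2=4,3=4] -> levels [5 5 5 5 5]

Answer: 5 5 5 5 5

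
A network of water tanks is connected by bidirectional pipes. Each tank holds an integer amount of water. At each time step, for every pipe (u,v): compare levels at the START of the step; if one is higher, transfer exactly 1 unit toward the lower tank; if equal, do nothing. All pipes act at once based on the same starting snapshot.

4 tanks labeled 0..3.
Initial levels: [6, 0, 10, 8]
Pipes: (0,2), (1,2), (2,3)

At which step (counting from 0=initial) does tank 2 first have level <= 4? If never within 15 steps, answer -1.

Answer: 6

Derivation:
Step 1: flows [2->0,2->1,2->3] -> levels [7 1 7 9]
Step 2: flows [0=2,2->1,3->2] -> levels [7 2 7 8]
Step 3: flows [0=2,2->1,3->2] -> levels [7 3 7 7]
Step 4: flows [0=2,2->1,2=3] -> levels [7 4 6 7]
Step 5: flows [0->2,2->1,3->2] -> levels [6 5 7 6]
Step 6: flows [2->0,2->1,2->3] -> levels [7 6 4 7]
Tank 2 first reaches <=4 at step 6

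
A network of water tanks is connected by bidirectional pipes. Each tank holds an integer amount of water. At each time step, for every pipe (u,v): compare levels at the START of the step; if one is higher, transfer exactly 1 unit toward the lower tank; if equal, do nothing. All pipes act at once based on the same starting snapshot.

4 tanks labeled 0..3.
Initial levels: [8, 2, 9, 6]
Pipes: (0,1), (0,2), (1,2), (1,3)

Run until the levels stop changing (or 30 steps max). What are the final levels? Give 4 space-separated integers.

Answer: 6 8 6 5

Derivation:
Step 1: flows [0->1,2->0,2->1,3->1] -> levels [8 5 7 5]
Step 2: flows [0->1,0->2,2->1,1=3] -> levels [6 7 7 5]
Step 3: flows [1->0,2->0,1=2,1->3] -> levels [8 5 6 6]
Step 4: flows [0->1,0->2,2->1,3->1] -> levels [6 8 6 5]
Step 5: flows [1->0,0=2,1->2,1->3] -> levels [7 5 7 6]
Step 6: flows [0->1,0=2,2->1,3->1] -> levels [6 8 6 5]
  -> period-2 cycle: step 6 state = step 4 state; never stabilizes
  -> state at step 30: (30-4) mod 2 = 0, same as step 4 -> [6 8 6 5]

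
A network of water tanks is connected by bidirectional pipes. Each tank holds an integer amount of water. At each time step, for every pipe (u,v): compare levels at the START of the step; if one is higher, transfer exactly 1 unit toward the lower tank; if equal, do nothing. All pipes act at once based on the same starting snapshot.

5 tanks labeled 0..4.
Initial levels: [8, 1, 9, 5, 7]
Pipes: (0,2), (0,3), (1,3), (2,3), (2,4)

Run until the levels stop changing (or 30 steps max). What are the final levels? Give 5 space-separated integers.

Step 1: flows [2->0,0->3,3->1,2->3,2->4] -> levels [8 2 6 6 8]
Step 2: flows [0->2,0->3,3->1,2=3,4->2] -> levels [6 3 8 6 7]
Step 3: flows [2->0,0=3,3->1,2->3,2->4] -> levels [7 4 5 6 8]
Step 4: flows [0->2,0->3,3->1,3->2,4->2] -> levels [5 5 8 5 7]
Step 5: flows [2->0,0=3,1=3,2->3,2->4] -> levels [6 5 5 6 8]
Step 6: flows [0->2,0=3,3->1,3->2,4->2] -> levels [5 6 8 4 7]
Step 7: flows [2->0,0->3,1->3,2->3,2->4] -> levels [5 5 5 7 8]
Step 8: flows [0=2,3->0,3->1,3->2,4->2] -> levels [6 6 7 4 7]
Step 9: flows [2->0,0->3,1->3,2->3,2=4] -> levels [6 5 5 7 7]
Step 10: flows [0->2,3->0,3->1,3->2,4->2] -> levels [6 6 8 4 6]
Step 11: flows [2->0,0->3,1->3,2->3,2->4] -> levels [6 5 5 7 7]
  -> period-2 cycle: step 11 state = step 9 state; never stabilizes
  -> state at step 30: (30-9) mod 2 = 1, same as step 10 -> [6 6 8 4 6]

Answer: 6 6 8 4 6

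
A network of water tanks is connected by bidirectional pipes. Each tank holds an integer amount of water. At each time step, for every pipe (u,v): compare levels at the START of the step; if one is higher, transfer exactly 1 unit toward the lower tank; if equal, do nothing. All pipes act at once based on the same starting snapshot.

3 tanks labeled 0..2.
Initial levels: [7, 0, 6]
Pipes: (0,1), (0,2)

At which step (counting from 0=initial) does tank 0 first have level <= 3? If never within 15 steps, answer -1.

Answer: 6

Derivation:
Step 1: flows [0->1,0->2] -> levels [5 1 7]
Step 2: flows [0->1,2->0] -> levels [5 2 6]
Step 3: flows [0->1,2->0] -> levels [5 3 5]
Step 4: flows [0->1,0=2] -> levels [4 4 5]
Step 5: flows [0=1,2->0] -> levels [5 4 4]
Step 6: flows [0->1,0->2] -> levels [3 5 5]
Tank 0 first reaches <=3 at step 6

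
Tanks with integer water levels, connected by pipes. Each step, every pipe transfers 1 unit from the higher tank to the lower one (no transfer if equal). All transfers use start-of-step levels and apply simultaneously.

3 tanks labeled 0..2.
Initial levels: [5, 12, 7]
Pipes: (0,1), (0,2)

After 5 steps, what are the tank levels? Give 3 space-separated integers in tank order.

Answer: 8 8 8

Derivation:
Step 1: flows [1->0,2->0] -> levels [7 11 6]
Step 2: flows [1->0,0->2] -> levels [7 10 7]
Step 3: flows [1->0,0=2] -> levels [8 9 7]
Step 4: flows [1->0,0->2] -> levels [8 8 8]
Step 5: flows [0=1,0=2] -> levels [8 8 8]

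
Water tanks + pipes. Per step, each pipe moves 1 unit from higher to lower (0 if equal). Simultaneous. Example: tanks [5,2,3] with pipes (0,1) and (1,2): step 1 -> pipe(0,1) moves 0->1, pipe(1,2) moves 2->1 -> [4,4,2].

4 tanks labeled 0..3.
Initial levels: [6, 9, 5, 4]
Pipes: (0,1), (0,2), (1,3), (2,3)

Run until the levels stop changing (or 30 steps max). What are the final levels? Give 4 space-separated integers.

Answer: 6 5 7 6

Derivation:
Step 1: flows [1->0,0->2,1->3,2->3] -> levels [6 7 5 6]
Step 2: flows [1->0,0->2,1->3,3->2] -> levels [6 5 7 6]
Step 3: flows [0->1,2->0,3->1,2->3] -> levels [6 7 5 6]
  -> period-2 cycle: step 3 state = step 1 state; never stabilizes
  -> state at step 30: (30-1) mod 2 = 1, same as step 2 -> [6 5 7 6]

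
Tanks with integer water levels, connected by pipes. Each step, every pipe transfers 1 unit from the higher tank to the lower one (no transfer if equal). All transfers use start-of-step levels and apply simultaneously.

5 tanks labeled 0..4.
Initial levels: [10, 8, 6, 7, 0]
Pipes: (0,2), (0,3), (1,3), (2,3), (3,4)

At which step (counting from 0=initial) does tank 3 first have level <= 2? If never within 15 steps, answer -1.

Answer: -1

Derivation:
Step 1: flows [0->2,0->3,1->3,3->2,3->4] -> levels [8 7 8 7 1]
Step 2: flows [0=2,0->3,1=3,2->3,3->4] -> levels [7 7 7 8 2]
Step 3: flows [0=2,3->0,3->1,3->2,3->4] -> levels [8 8 8 4 3]
Step 4: flows [0=2,0->3,1->3,2->3,3->4] -> levels [7 7 7 6 4]
Step 5: flows [0=2,0->3,1->3,2->3,3->4] -> levels [6 6 6 8 5]
Step 6: flows [0=2,3->0,3->1,3->2,3->4] -> levels [7 7 7 4 6]
Step 7: flows [0=2,0->3,1->3,2->3,4->3] -> levels [6 6 6 8 5]
  -> period-2 cycle (repeats step 5); tank 3 never drops to <=2
Tank 3 never reaches <=2 within 15 steps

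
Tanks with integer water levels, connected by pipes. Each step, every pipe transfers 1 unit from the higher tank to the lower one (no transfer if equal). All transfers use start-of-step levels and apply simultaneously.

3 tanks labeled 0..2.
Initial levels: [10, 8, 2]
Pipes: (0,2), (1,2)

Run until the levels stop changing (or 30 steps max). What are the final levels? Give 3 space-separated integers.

Step 1: flows [0->2,1->2] -> levels [9 7 4]
Step 2: flows [0->2,1->2] -> levels [8 6 6]
Step 3: flows [0->2,1=2] -> levels [7 6 7]
Step 4: flows [0=2,2->1] -> levels [7 7 6]
Step 5: flows [0->2,1->2] -> levels [6 6 8]
Step 6: flows [2->0,2->1] -> levels [7 7 6]
  -> period-2 cycle: step 6 state = step 4 state; never stabilizes
  -> state at step 30: (30-4) mod 2 = 0, same as step 4 -> [7 7 6]

Answer: 7 7 6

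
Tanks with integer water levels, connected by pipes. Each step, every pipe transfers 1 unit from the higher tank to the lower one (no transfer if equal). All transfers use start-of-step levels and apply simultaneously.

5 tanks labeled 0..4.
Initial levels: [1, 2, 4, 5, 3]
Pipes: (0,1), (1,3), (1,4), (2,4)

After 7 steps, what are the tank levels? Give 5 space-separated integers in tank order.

Answer: 3 3 3 3 3

Derivation:
Step 1: flows [1->0,3->1,4->1,2->4] -> levels [2 3 3 4 3]
Step 2: flows [1->0,3->1,1=4,2=4] -> levels [3 3 3 3 3]
Step 3: flows [0=1,1=3,1=4,2=4] -> levels [3 3 3 3 3]
  -> stable; steps 4..7 unchanged -> [3 3 3 3 3]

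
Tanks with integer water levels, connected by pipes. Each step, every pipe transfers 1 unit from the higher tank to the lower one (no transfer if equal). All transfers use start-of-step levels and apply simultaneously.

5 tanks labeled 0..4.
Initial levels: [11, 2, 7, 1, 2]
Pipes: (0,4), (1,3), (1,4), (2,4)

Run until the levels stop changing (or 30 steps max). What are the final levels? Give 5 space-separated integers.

Answer: 4 3 4 5 7

Derivation:
Step 1: flows [0->4,1->3,1=4,2->4] -> levels [10 1 6 2 4]
Step 2: flows [0->4,3->1,4->1,2->4] -> levels [9 3 5 1 5]
Step 3: flows [0->4,1->3,4->1,2=4] -> levels [8 3 5 2 5]
Step 4: flows [0->4,1->3,4->1,2=4] -> levels [7 3 5 3 5]
Step 5: flows [0->4,1=3,4->1,2=4] -> levels [6 4 5 3 5]
Step 6: flows [0->4,1->3,4->1,2=4] -> levels [5 4 5 4 5]
Step 7: flows [0=4,1=3,4->1,2=4] -> levels [5 5 5 4 4]
Step 8: flows [0->4,1->3,1->4,2->4] -> levels [4 3 4 5 7]
Step 9: flows [4->0,3->1,4->1,4->2] -> levels [5 5 5 4 4]
  -> period-2 cycle: step 9 state = step 7 state; never stabilizes
  -> state at step 30: (30-7) mod 2 = 1, same as step 8 -> [4 3 4 5 7]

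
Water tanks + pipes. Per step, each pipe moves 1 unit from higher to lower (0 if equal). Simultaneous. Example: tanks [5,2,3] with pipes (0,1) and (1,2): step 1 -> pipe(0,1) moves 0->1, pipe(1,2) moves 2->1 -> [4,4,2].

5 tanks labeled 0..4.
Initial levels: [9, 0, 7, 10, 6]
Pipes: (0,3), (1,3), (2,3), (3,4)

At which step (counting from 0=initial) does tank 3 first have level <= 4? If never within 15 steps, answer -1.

Answer: 5

Derivation:
Step 1: flows [3->0,3->1,3->2,3->4] -> levels [10 1 8 6 7]
Step 2: flows [0->3,3->1,2->3,4->3] -> levels [9 2 7 8 6]
Step 3: flows [0->3,3->1,3->2,3->4] -> levels [8 3 8 6 7]
Step 4: flows [0->3,3->1,2->3,4->3] -> levels [7 4 7 8 6]
Step 5: flows [3->0,3->1,3->2,3->4] -> levels [8 5 8 4 7]
Tank 3 first reaches <=4 at step 5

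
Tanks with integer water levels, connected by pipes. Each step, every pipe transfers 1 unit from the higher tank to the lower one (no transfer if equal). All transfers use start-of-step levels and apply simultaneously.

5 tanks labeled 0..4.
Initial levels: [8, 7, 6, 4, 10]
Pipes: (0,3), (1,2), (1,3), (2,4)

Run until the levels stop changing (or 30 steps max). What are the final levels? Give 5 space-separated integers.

Answer: 7 7 8 6 7

Derivation:
Step 1: flows [0->3,1->2,1->3,4->2] -> levels [7 5 8 6 9]
Step 2: flows [0->3,2->1,3->1,4->2] -> levels [6 7 8 6 8]
Step 3: flows [0=3,2->1,1->3,2=4] -> levels [6 7 7 7 8]
Step 4: flows [3->0,1=2,1=3,4->2] -> levels [7 7 8 6 7]
Step 5: flows [0->3,2->1,1->3,2->4] -> levels [6 7 6 8 8]
Step 6: flows [3->0,1->2,3->1,4->2] -> levels [7 7 8 6 7]
  -> period-2 cycle: step 6 state = step 4 state; never stabilizes
  -> state at step 30: (30-4) mod 2 = 0, same as step 4 -> [7 7 8 6 7]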